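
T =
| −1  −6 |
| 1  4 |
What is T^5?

tr T = 3 and det T = 2, so the characteristic polynomial is λ² − (3)λ + (2) with roots 2 and 1.
Eigenvectors give P = [[−2, 3], [1, −1]] with P⁻¹ = [[1, 3], [1, 2]], and T = P·diag(2, 1)·P⁻¹.
Then T^5 = P·diag(32, 1)·P⁻¹ = [[−64, 3], [32, −1]] · [[1, 3], [1, 2]] = [[−61, −186], [31, 94]].

[[−61, −186], [31, 94]]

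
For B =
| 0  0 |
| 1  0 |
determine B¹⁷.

B is strictly triangular, hence nilpotent: B² = 0, so B¹⁷ = 0.

[[0, 0], [0, 0]]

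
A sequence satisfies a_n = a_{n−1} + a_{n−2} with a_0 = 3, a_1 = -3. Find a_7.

-15

With companion matrix B = [[1, 1], [1, 0]], [a_n, a_{n−1}]ᵀ = B·[a_{n−1}, a_{n−2}]ᵀ, so [a_7, a_6]ᵀ = B^6·[a_1, a_0]ᵀ.
B^6 = [[13, 8], [8, 5]], giving [a_7, a_6]ᵀ = [[-15], [-9]].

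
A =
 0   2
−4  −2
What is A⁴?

A² = [[−8, −4], [8, −4]]
A³ = [[16, −8], [16, 24]]
A⁴ = [[32, 48], [−96, −16]]

[[32, 48], [−96, −16]]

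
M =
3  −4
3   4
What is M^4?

[[−579, −28], [21, −572]]

M^2 = [[−3, −28], [21, 4]]
M^3 = [[−93, −100], [75, −68]]
M^4 = [[−579, −28], [21, −572]]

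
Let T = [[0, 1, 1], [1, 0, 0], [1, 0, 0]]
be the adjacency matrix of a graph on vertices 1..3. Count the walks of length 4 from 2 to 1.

The number of length-4 walks from vertex 2 to vertex 1 is entry (2,1) of T⁴, where T is the adjacency matrix.
T² = [[2, 0, 0], [0, 1, 1], [0, 1, 1]]
T³ = [[0, 2, 2], [2, 0, 0], [2, 0, 0]]
T⁴ = [[4, 0, 0], [0, 2, 2], [0, 2, 2]]

0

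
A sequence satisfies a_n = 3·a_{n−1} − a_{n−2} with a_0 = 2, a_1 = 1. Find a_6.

34

With companion matrix T = [[3, −1], [1, 0]], [a_n, a_{n−1}]ᵀ = T·[a_{n−1}, a_{n−2}]ᵀ, so [a_6, a_5]ᵀ = T⁵·[a_1, a_0]ᵀ.
T⁵ = [[144, −55], [55, −21]], giving [a_6, a_5]ᵀ = [[34], [13]].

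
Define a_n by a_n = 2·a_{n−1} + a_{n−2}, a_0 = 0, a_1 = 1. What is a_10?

With companion matrix A = [[2, 1], [1, 0]], [a_n, a_{n−1}]ᵀ = A·[a_{n−1}, a_{n−2}]ᵀ, so [a_10, a_9]ᵀ = A^9·[a_1, a_0]ᵀ.
A^9 = [[2378, 985], [985, 408]], giving [a_10, a_9]ᵀ = [[2378], [985]].

2378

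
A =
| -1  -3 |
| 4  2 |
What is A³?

A² = [[-11, -3], [4, -8]]
A³ = [[-1, 27], [-36, -28]]

[[-1, 27], [-36, -28]]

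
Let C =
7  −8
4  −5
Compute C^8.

tr C = 2 and det C = −3, so the characteristic polynomial is λ² − (2)λ + (−3) with roots −1 and 3.
Eigenvectors give P = [[−1, 2], [−1, 1]] with P⁻¹ = [[1, −2], [1, −1]], and C = P·diag(−1, 3)·P⁻¹.
Then C^8 = P·diag(1, 6561)·P⁻¹ = [[−1, 13122], [−1, 6561]] · [[1, −2], [1, −1]] = [[13121, −13120], [6560, −6559]].

[[13121, −13120], [6560, −6559]]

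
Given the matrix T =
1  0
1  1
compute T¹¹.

T = I + N where N = [[0, 0], [1, 0]] is strictly lower-triangular, so N² = 0.
(I + N)¹¹ = I + 11·N = [[1, 0], [11, 1]].

[[1, 0], [11, 1]]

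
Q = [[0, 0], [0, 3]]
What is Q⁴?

Q² = [[0, 0], [0, 9]]
Q³ = [[0, 0], [0, 27]]
Q⁴ = [[0, 0], [0, 81]]

[[0, 0], [0, 81]]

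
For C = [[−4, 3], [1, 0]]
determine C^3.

[[−88, 57], [19, −12]]

C^2 = [[19, −12], [−4, 3]]
C^3 = [[−88, 57], [19, −12]]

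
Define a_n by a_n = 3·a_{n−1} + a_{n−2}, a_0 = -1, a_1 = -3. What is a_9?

With companion matrix T = [[3, 1], [1, 0]], [a_n, a_{n−1}]ᵀ = T·[a_{n−1}, a_{n−2}]ᵀ, so [a_9, a_8]ᵀ = T⁸·[a_1, a_0]ᵀ.
T⁸ = [[12970, 3927], [3927, 1189]], giving [a_9, a_8]ᵀ = [[-42837], [-12970]].

-42837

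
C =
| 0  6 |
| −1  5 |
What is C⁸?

[[−12354, 37830], [−6305, 19171]]

tr C = 5 and det C = 6, so the characteristic polynomial is λ² − (5)λ + (6) with roots 3 and 2.
Eigenvectors give P = [[−2, 3], [−1, 1]] with P⁻¹ = [[1, −3], [1, −2]], and C = P·diag(3, 2)·P⁻¹.
Then C⁸ = P·diag(6561, 256)·P⁻¹ = [[−13122, 768], [−6561, 256]] · [[1, −3], [1, −2]] = [[−12354, 37830], [−6305, 19171]].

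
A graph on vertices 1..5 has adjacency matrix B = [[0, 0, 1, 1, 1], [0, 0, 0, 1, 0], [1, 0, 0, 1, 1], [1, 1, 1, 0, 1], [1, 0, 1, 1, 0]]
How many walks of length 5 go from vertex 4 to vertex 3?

72

The number of length-5 walks from vertex 4 to vertex 3 is entry (4,3) of B^5, where B is the adjacency matrix.
B^2 = [[3, 1, 2, 2, 2], [1, 1, 1, 0, 1], [2, 1, 3, 2, 2], [2, 0, 2, 4, 2], [2, 1, 2, 2, 3]]
B^3 = [[6, 2, 7, 8, 7], [2, 0, 2, 4, 2], [7, 2, 6, 8, 7], [8, 4, 8, 6, 8], [7, 2, 7, 8, 6]]
B^4 = [[22, 8, 21, 22, 21], [8, 4, 8, 6, 8], [21, 8, 22, 22, 21], [22, 6, 22, 28, 22], [21, 8, 21, 22, 22]]
B^5 = [[64, 22, 65, 72, 65], [22, 6, 22, 28, 22], [65, 22, 64, 72, 65], [72, 28, 72, 72, 72], [65, 22, 65, 72, 64]]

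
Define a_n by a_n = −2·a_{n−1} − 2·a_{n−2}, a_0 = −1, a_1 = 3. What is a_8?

With companion matrix A = [[−2, −2], [1, 0]], [a_n, a_{n−1}]ᵀ = A·[a_{n−1}, a_{n−2}]ᵀ, so [a_8, a_7]ᵀ = A⁷·[a_1, a_0]ᵀ.
A⁷ = [[0, 16], [−8, −16]], giving [a_8, a_7]ᵀ = [[−16], [−8]].

−16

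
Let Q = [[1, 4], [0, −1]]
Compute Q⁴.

[[1, 0], [0, 1]]

Q² = I (check: tr Q = 0 and det Q = −1), so Q⁴ = I since 4 is even.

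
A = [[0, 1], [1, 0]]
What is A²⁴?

[[1, 0], [0, 1]]

A² = I (check: tr A = 0 and det A = -1), so A²⁴ = I since 24 is even.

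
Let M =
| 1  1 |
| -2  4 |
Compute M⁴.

[[-49, 65], [-130, 146]]

tr M = 5 and det M = 6, so the characteristic polynomial is λ² − (5)λ + (6) with roots 2 and 3.
Eigenvectors give P = [[1, -1], [1, -2]] with P⁻¹ = [[2, -1], [1, -1]], and M = P·diag(2, 3)·P⁻¹.
Then M⁴ = P·diag(16, 81)·P⁻¹ = [[16, -81], [16, -162]] · [[2, -1], [1, -1]] = [[-49, 65], [-130, 146]].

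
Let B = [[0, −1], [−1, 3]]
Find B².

[[1, −3], [−3, 10]]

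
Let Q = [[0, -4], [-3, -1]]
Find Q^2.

[[12, 4], [3, 13]]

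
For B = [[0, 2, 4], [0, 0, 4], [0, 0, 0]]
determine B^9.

B is strictly triangular, hence nilpotent: B^3 = 0, so B^9 = 0.

[[0, 0, 0], [0, 0, 0], [0, 0, 0]]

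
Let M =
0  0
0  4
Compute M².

[[0, 0], [0, 16]]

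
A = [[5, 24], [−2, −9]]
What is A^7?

tr A = −4 and det A = 3, so the characteristic polynomial is λ² − (−4)λ + (3) with roots −3 and −1.
Eigenvectors give P = [[−3, −4], [1, 1]] with P⁻¹ = [[1, 4], [−1, −3]], and A = P·diag(−3, −1)·P⁻¹.
Then A^7 = P·diag(−2187, −1)·P⁻¹ = [[6561, 4], [−2187, −1]] · [[1, 4], [−1, −3]] = [[6557, 26232], [−2186, −8745]].

[[6557, 26232], [−2186, −8745]]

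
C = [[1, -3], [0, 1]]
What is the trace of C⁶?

2

C = I + N where N = [[0, -3], [0, 0]] is strictly upper-triangular, so N² = 0.
(I + N)⁶ = I + 6·N = [[1, -18], [0, 1]].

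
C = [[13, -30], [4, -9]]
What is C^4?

[[481, -1200], [160, -399]]

tr C = 4 and det C = 3, so the characteristic polynomial is λ² − (4)λ + (3) with roots 1 and 3.
Eigenvectors give P = [[5, 3], [2, 1]] with P⁻¹ = [[-1, 3], [2, -5]], and C = P·diag(1, 3)·P⁻¹.
Then C^4 = P·diag(1, 81)·P⁻¹ = [[5, 243], [2, 81]] · [[-1, 3], [2, -5]] = [[481, -1200], [160, -399]].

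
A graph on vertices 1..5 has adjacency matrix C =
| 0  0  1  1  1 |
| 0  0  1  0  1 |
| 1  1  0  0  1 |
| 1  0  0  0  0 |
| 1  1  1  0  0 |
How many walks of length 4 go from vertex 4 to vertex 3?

The number of length-4 walks from vertex 4 to vertex 3 is entry (4,3) of C⁴, where C is the adjacency matrix.
C² = [[3, 2, 1, 0, 1], [2, 2, 1, 0, 1], [1, 1, 3, 1, 2], [0, 0, 1, 1, 1], [1, 1, 2, 1, 3]]
C³ = [[2, 2, 6, 3, 6], [2, 2, 5, 2, 5], [6, 5, 4, 1, 5], [3, 2, 1, 0, 1], [6, 5, 5, 1, 4]]
C⁴ = [[15, 12, 10, 2, 10], [12, 10, 9, 2, 9], [10, 9, 16, 6, 15], [2, 2, 6, 3, 6], [10, 9, 15, 6, 16]]

6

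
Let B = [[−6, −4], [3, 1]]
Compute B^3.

tr B = −5 and det B = 6, so the characteristic polynomial is λ² − (−5)λ + (6) with roots −3 and −2.
Eigenvectors give P = [[4, 1], [−3, −1]] with P⁻¹ = [[1, 1], [−3, −4]], and B = P·diag(−3, −2)·P⁻¹.
Then B^3 = P·diag(−27, −8)·P⁻¹ = [[−108, −8], [81, 8]] · [[1, 1], [−3, −4]] = [[−84, −76], [57, 49]].

[[−84, −76], [57, 49]]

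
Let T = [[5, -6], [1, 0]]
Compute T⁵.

[[665, -1266], [211, -390]]

tr T = 5 and det T = 6, so the characteristic polynomial is λ² − (5)λ + (6) with roots 3 and 2.
Eigenvectors give P = [[3, 2], [1, 1]] with P⁻¹ = [[1, -2], [-1, 3]], and T = P·diag(3, 2)·P⁻¹.
Then T⁵ = P·diag(243, 32)·P⁻¹ = [[729, 64], [243, 32]] · [[1, -2], [-1, 3]] = [[665, -1266], [211, -390]].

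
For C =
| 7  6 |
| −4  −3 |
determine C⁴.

[[241, 240], [−160, −159]]

tr C = 4 and det C = 3, so the characteristic polynomial is λ² − (4)λ + (3) with roots 1 and 3.
Eigenvectors give P = [[−1, −3], [1, 2]] with P⁻¹ = [[2, 3], [−1, −1]], and C = P·diag(1, 3)·P⁻¹.
Then C⁴ = P·diag(1, 81)·P⁻¹ = [[−1, −243], [1, 162]] · [[2, 3], [−1, −1]] = [[241, 240], [−160, −159]].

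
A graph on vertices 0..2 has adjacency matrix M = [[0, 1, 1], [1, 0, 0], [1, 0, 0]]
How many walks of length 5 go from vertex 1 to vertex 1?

The number of length-5 walks from vertex 1 to vertex 1 is entry (1,1) of M⁵, where M is the adjacency matrix.
M² = [[2, 0, 0], [0, 1, 1], [0, 1, 1]]
M³ = [[0, 2, 2], [2, 0, 0], [2, 0, 0]]
M⁴ = [[4, 0, 0], [0, 2, 2], [0, 2, 2]]
M⁵ = [[0, 4, 4], [4, 0, 0], [4, 0, 0]]

0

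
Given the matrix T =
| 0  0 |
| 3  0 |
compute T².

T is strictly triangular, hence nilpotent: T² = 0, so T² = 0.

[[0, 0], [0, 0]]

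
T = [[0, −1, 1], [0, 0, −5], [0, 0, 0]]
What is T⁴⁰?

[[0, 0, 0], [0, 0, 0], [0, 0, 0]]

T is strictly triangular, hence nilpotent: T³ = 0, so T⁴⁰ = 0.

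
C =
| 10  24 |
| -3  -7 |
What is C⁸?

tr C = 3 and det C = 2, so the characteristic polynomial is λ² − (3)λ + (2) with roots 2 and 1.
Eigenvectors give P = [[-3, -8], [1, 3]] with P⁻¹ = [[-3, -8], [1, 3]], and C = P·diag(2, 1)·P⁻¹.
Then C⁸ = P·diag(256, 1)·P⁻¹ = [[-768, -8], [256, 3]] · [[-3, -8], [1, 3]] = [[2296, 6120], [-765, -2039]].

[[2296, 6120], [-765, -2039]]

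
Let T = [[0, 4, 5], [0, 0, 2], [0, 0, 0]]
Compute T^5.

T is strictly triangular, hence nilpotent: T^3 = 0, so T^5 = 0.

[[0, 0, 0], [0, 0, 0], [0, 0, 0]]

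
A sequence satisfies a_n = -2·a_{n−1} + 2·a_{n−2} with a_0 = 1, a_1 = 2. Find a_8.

With companion matrix Q = [[-2, 2], [1, 0]], [a_n, a_{n−1}]ᵀ = Q·[a_{n−1}, a_{n−2}]ᵀ, so [a_8, a_7]ᵀ = Q⁷·[a_1, a_0]ᵀ.
Q⁷ = [[-896, 656], [328, -240]], giving [a_8, a_7]ᵀ = [[-1136], [416]].

-1136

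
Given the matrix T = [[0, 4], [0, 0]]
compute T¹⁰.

T is strictly triangular, hence nilpotent: T² = 0, so T¹⁰ = 0.

[[0, 0], [0, 0]]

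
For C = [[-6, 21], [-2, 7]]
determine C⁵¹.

[[-6, 21], [-2, 7]]

C² = C (a projection; rank 1, trace 1), so C⁵¹ = C.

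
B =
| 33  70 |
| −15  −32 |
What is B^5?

tr B = 1 and det B = −6, so the characteristic polynomial is λ² − (1)λ + (−6) with roots −2 and 3.
Eigenvectors give P = [[−2, 7], [1, −3]] with P⁻¹ = [[3, 7], [1, 2]], and B = P·diag(−2, 3)·P⁻¹.
Then B^5 = P·diag(−32, 243)·P⁻¹ = [[64, 1701], [−32, −729]] · [[3, 7], [1, 2]] = [[1893, 3850], [−825, −1682]].

[[1893, 3850], [−825, −1682]]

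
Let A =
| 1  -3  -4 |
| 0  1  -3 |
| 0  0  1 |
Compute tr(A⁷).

A = I + N where N = [[0, -3, -4], [0, 0, -3], [0, 0, 0]] is strictly upper-triangular, so N³ = 0.
(I + N)⁷ = I + 7·N + 21·N² = [[1, -21, 161], [0, 1, -21], [0, 0, 1]].

3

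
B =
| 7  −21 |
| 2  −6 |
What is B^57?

[[7, −21], [2, −6]]

B² = B (a projection; rank 1, trace 1), so B^57 = B.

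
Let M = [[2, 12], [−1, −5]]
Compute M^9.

tr M = −3 and det M = 2, so the characteristic polynomial is λ² − (−3)λ + (2) with roots −2 and −1.
Eigenvectors give P = [[−3, 4], [1, −1]] with P⁻¹ = [[1, 4], [1, 3]], and M = P·diag(−2, −1)·P⁻¹.
Then M^9 = P·diag(−512, −1)·P⁻¹ = [[1536, −4], [−512, 1]] · [[1, 4], [1, 3]] = [[1532, 6132], [−511, −2045]].

[[1532, 6132], [−511, −2045]]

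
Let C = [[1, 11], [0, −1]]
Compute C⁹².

C² = I (check: tr C = 0 and det C = −1), so C⁹² = I since 92 is even.

[[1, 0], [0, 1]]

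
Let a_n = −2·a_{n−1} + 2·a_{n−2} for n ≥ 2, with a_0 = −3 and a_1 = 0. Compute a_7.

With companion matrix T = [[−2, 2], [1, 0]], [a_n, a_{n−1}]ᵀ = T·[a_{n−1}, a_{n−2}]ᵀ, so [a_7, a_6]ᵀ = T⁶·[a_1, a_0]ᵀ.
T⁶ = [[328, −240], [−120, 88]], giving [a_7, a_6]ᵀ = [[720], [−264]].

720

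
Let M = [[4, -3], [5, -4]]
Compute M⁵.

[[4, -3], [5, -4]]

M² = I (check: tr M = 0 and det M = -1), so M⁵ = M since 5 is odd.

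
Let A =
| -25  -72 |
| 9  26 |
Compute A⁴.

tr A = 1 and det A = -2, so the characteristic polynomial is λ² − (1)λ + (-2) with roots 2 and -1.
Eigenvectors give P = [[-8, -3], [3, 1]] with P⁻¹ = [[1, 3], [-3, -8]], and A = P·diag(2, -1)·P⁻¹.
Then A⁴ = P·diag(16, 1)·P⁻¹ = [[-128, -3], [48, 1]] · [[1, 3], [-3, -8]] = [[-119, -360], [45, 136]].

[[-119, -360], [45, 136]]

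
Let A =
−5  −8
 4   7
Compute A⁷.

[[−2189, −4376], [2188, 4375]]

tr A = 2 and det A = −3, so the characteristic polynomial is λ² − (2)λ + (−3) with roots 3 and −1.
Eigenvectors give P = [[−1, 2], [1, −1]] with P⁻¹ = [[1, 2], [1, 1]], and A = P·diag(3, −1)·P⁻¹.
Then A⁷ = P·diag(2187, −1)·P⁻¹ = [[−2187, −2], [2187, 1]] · [[1, 2], [1, 1]] = [[−2189, −4376], [2188, 4375]].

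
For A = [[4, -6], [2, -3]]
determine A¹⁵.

A² = A (a projection; rank 1, trace 1), so A¹⁵ = A.

[[4, -6], [2, -3]]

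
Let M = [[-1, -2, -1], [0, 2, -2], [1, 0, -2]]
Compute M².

[[0, -2, 7], [-2, 4, 0], [-3, -2, 3]]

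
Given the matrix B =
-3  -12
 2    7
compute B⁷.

tr B = 4 and det B = 3, so the characteristic polynomial is λ² − (4)λ + (3) with roots 3 and 1.
Eigenvectors give P = [[2, -3], [-1, 1]] with P⁻¹ = [[-1, -3], [-1, -2]], and B = P·diag(3, 1)·P⁻¹.
Then B⁷ = P·diag(2187, 1)·P⁻¹ = [[4374, -3], [-2187, 1]] · [[-1, -3], [-1, -2]] = [[-4371, -13116], [2186, 6559]].

[[-4371, -13116], [2186, 6559]]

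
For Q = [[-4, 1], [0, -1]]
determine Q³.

[[-64, 21], [0, -1]]

Q² = [[16, -5], [0, 1]]
Q³ = [[-64, 21], [0, -1]]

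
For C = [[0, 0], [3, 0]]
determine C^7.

[[0, 0], [0, 0]]

C is strictly triangular, hence nilpotent: C^2 = 0, so C^7 = 0.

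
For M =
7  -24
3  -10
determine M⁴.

tr M = -3 and det M = 2, so the characteristic polynomial is λ² − (-3)λ + (2) with roots -1 and -2.
Eigenvectors give P = [[3, -8], [1, -3]] with P⁻¹ = [[3, -8], [1, -3]], and M = P·diag(-1, -2)·P⁻¹.
Then M⁴ = P·diag(1, 16)·P⁻¹ = [[3, -128], [1, -48]] · [[3, -8], [1, -3]] = [[-119, 360], [-45, 136]].

[[-119, 360], [-45, 136]]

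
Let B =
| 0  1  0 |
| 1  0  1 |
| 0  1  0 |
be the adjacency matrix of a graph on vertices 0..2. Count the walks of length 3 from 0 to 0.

0

The number of length-3 walks from vertex 0 to vertex 0 is entry (0,0) of B³, where B is the adjacency matrix.
B² = [[1, 0, 1], [0, 2, 0], [1, 0, 1]]
B³ = [[0, 2, 0], [2, 0, 2], [0, 2, 0]]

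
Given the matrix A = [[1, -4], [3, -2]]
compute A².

[[-11, 4], [-3, -8]]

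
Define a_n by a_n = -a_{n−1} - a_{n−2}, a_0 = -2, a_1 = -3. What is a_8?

5

With companion matrix M = [[-1, -1], [1, 0]], [a_n, a_{n−1}]ᵀ = M·[a_{n−1}, a_{n−2}]ᵀ, so [a_8, a_7]ᵀ = M⁷·[a_1, a_0]ᵀ.
M⁷ = [[-1, -1], [1, 0]], giving [a_8, a_7]ᵀ = [[5], [-3]].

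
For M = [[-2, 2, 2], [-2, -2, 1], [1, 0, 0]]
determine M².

[[2, -8, -2], [9, 0, -6], [-2, 2, 2]]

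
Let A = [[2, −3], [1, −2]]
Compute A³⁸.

A² = I (check: tr A = 0 and det A = −1), so A³⁸ = I since 38 is even.

[[1, 0], [0, 1]]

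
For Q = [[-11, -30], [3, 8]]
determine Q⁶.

tr Q = -3 and det Q = 2, so the characteristic polynomial is λ² − (-3)λ + (2) with roots -2 and -1.
Eigenvectors give P = [[10, -3], [-3, 1]] with P⁻¹ = [[1, 3], [3, 10]], and Q = P·diag(-2, -1)·P⁻¹.
Then Q⁶ = P·diag(64, 1)·P⁻¹ = [[640, -3], [-192, 1]] · [[1, 3], [3, 10]] = [[631, 1890], [-189, -566]].

[[631, 1890], [-189, -566]]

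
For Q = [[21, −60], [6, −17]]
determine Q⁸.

tr Q = 4 and det Q = 3, so the characteristic polynomial is λ² − (4)λ + (3) with roots 1 and 3.
Eigenvectors give P = [[3, 10], [1, 3]] with P⁻¹ = [[−3, 10], [1, −3]], and Q = P·diag(1, 3)·P⁻¹.
Then Q⁸ = P·diag(1, 6561)·P⁻¹ = [[3, 65610], [1, 19683]] · [[−3, 10], [1, −3]] = [[65601, −196800], [19680, −59039]].

[[65601, −196800], [19680, −59039]]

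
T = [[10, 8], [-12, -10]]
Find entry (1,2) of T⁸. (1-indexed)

tr T = 0 and det T = -4, so the characteristic polynomial is λ² − (0)λ + (-4) with roots 2 and -2.
Eigenvectors give P = [[-1, -2], [1, 3]] with P⁻¹ = [[-3, -2], [1, 1]], and T = P·diag(2, -2)·P⁻¹.
Then T⁸ = P·diag(256, 256)·P⁻¹ = [[-256, -512], [256, 768]] · [[-3, -2], [1, 1]] = [[256, 0], [0, 256]].

0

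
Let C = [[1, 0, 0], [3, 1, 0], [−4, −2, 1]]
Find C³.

[[1, 0, 0], [9, 1, 0], [−30, −6, 1]]

C = I + N where N = [[0, 0, 0], [3, 0, 0], [−4, −2, 0]] is strictly lower-triangular, so N³ = 0.
(I + N)³ = I + 3·N + 3·N² = [[1, 0, 0], [9, 1, 0], [−30, −6, 1]].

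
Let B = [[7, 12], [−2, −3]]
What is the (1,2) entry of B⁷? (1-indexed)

tr B = 4 and det B = 3, so the characteristic polynomial is λ² − (4)λ + (3) with roots 3 and 1.
Eigenvectors give P = [[−3, −2], [1, 1]] with P⁻¹ = [[−1, −2], [1, 3]], and B = P·diag(3, 1)·P⁻¹.
Then B⁷ = P·diag(2187, 1)·P⁻¹ = [[−6561, −2], [2187, 1]] · [[−1, −2], [1, 3]] = [[6559, 13116], [−2186, −4371]].

13116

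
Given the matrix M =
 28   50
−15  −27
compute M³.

[[202, 350], [−105, −183]]

tr M = 1 and det M = −6, so the characteristic polynomial is λ² − (1)λ + (−6) with roots −2 and 3.
Eigenvectors give P = [[−5, −2], [3, 1]] with P⁻¹ = [[1, 2], [−3, −5]], and M = P·diag(−2, 3)·P⁻¹.
Then M³ = P·diag(−8, 27)·P⁻¹ = [[40, −54], [−24, 27]] · [[1, 2], [−3, −5]] = [[202, 350], [−105, −183]].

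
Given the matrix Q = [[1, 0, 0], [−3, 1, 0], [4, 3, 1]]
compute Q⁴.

Q = I + N where N = [[0, 0, 0], [−3, 0, 0], [4, 3, 0]] is strictly lower-triangular, so N³ = 0.
(I + N)⁴ = I + 4·N + 6·N² = [[1, 0, 0], [−12, 1, 0], [−38, 12, 1]].

[[1, 0, 0], [−12, 1, 0], [−38, 12, 1]]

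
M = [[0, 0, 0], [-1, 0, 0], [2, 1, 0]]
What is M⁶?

M is strictly triangular, hence nilpotent: M³ = 0, so M⁶ = 0.

[[0, 0, 0], [0, 0, 0], [0, 0, 0]]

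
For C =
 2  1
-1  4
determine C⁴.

C² = [[3, 6], [-6, 15]]
C³ = [[0, 27], [-27, 54]]
C⁴ = [[-27, 108], [-108, 189]]

[[-27, 108], [-108, 189]]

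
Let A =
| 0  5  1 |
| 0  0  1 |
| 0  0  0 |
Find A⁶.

[[0, 0, 0], [0, 0, 0], [0, 0, 0]]

A is strictly triangular, hence nilpotent: A³ = 0, so A⁶ = 0.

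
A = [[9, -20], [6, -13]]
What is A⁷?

tr A = -4 and det A = 3, so the characteristic polynomial is λ² − (-4)λ + (3) with roots -1 and -3.
Eigenvectors give P = [[2, -5], [1, -3]] with P⁻¹ = [[3, -5], [1, -2]], and A = P·diag(-1, -3)·P⁻¹.
Then A⁷ = P·diag(-1, -2187)·P⁻¹ = [[-2, 10935], [-1, 6561]] · [[3, -5], [1, -2]] = [[10929, -21860], [6558, -13117]].

[[10929, -21860], [6558, -13117]]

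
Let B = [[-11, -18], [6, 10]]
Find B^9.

[[-2051, -3078], [1026, 1540]]

tr B = -1 and det B = -2, so the characteristic polynomial is λ² − (-1)λ + (-2) with roots -2 and 1.
Eigenvectors give P = [[-2, -3], [1, 2]] with P⁻¹ = [[-2, -3], [1, 2]], and B = P·diag(-2, 1)·P⁻¹.
Then B^9 = P·diag(-512, 1)·P⁻¹ = [[1024, -3], [-512, 2]] · [[-2, -3], [1, 2]] = [[-2051, -3078], [1026, 1540]].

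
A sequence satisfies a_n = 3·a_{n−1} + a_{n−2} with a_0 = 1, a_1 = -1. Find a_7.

-829

With companion matrix B = [[3, 1], [1, 0]], [a_n, a_{n−1}]ᵀ = B·[a_{n−1}, a_{n−2}]ᵀ, so [a_7, a_6]ᵀ = B^6·[a_1, a_0]ᵀ.
B^6 = [[1189, 360], [360, 109]], giving [a_7, a_6]ᵀ = [[-829], [-251]].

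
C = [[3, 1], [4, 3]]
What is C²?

[[13, 6], [24, 13]]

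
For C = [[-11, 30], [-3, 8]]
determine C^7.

[[-1271, 3810], [-381, 1142]]

tr C = -3 and det C = 2, so the characteristic polynomial is λ² − (-3)λ + (2) with roots -2 and -1.
Eigenvectors give P = [[10, 3], [3, 1]] with P⁻¹ = [[1, -3], [-3, 10]], and C = P·diag(-2, -1)·P⁻¹.
Then C^7 = P·diag(-128, -1)·P⁻¹ = [[-1280, -3], [-384, -1]] · [[1, -3], [-3, 10]] = [[-1271, 3810], [-381, 1142]].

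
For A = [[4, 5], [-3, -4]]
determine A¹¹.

[[4, 5], [-3, -4]]

A² = I (check: tr A = 0 and det A = -1), so A¹¹ = A since 11 is odd.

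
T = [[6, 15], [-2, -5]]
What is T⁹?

T² = T (a projection; rank 1, trace 1), so T⁹ = T.

[[6, 15], [-2, -5]]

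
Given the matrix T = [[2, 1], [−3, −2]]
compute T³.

[[2, 1], [−3, −2]]

T² = I (check: tr T = 0 and det T = −1), so T³ = T since 3 is odd.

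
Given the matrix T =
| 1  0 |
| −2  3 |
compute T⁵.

tr T = 4 and det T = 3, so the characteristic polynomial is λ² − (4)λ + (3) with roots 3 and 1.
Eigenvectors give P = [[0, 1], [−1, 1]] with P⁻¹ = [[1, −1], [1, 0]], and T = P·diag(3, 1)·P⁻¹.
Then T⁵ = P·diag(243, 1)·P⁻¹ = [[0, 1], [−243, 1]] · [[1, −1], [1, 0]] = [[1, 0], [−242, 243]].

[[1, 0], [−242, 243]]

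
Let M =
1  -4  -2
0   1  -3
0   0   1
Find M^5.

M = I + N where N = [[0, -4, -2], [0, 0, -3], [0, 0, 0]] is strictly upper-triangular, so N^3 = 0.
(I + N)^5 = I + 5·N + 10·N^2 = [[1, -20, 110], [0, 1, -15], [0, 0, 1]].

[[1, -20, 110], [0, 1, -15], [0, 0, 1]]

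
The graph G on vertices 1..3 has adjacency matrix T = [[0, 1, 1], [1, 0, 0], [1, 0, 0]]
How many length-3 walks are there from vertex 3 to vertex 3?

0

The number of length-3 walks from vertex 3 to vertex 3 is entry (3,3) of T³, where T is the adjacency matrix.
T² = [[2, 0, 0], [0, 1, 1], [0, 1, 1]]
T³ = [[0, 2, 2], [2, 0, 0], [2, 0, 0]]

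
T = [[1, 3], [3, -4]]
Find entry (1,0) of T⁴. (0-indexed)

-315

T² = [[10, -9], [-9, 25]]
T³ = [[-17, 66], [66, -127]]
T⁴ = [[181, -315], [-315, 706]]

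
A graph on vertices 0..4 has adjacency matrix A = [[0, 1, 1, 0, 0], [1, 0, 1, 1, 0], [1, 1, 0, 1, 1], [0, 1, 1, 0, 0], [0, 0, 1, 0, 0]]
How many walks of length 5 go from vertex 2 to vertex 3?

38

The number of length-5 walks from vertex 2 to vertex 3 is entry (2,3) of A⁵, where A is the adjacency matrix.
A² = [[2, 1, 1, 2, 1], [1, 3, 2, 1, 1], [1, 2, 4, 1, 0], [2, 1, 1, 2, 1], [1, 1, 0, 1, 1]]
A³ = [[2, 5, 6, 2, 1], [5, 4, 6, 5, 2], [6, 6, 4, 6, 4], [2, 5, 6, 2, 1], [1, 2, 4, 1, 0]]
A⁴ = [[11, 10, 10, 11, 6], [10, 16, 16, 10, 6], [10, 16, 22, 10, 4], [11, 10, 10, 11, 6], [6, 6, 4, 6, 4]]
A⁵ = [[20, 32, 38, 20, 10], [32, 36, 42, 32, 16], [38, 42, 40, 38, 22], [20, 32, 38, 20, 10], [10, 16, 22, 10, 4]]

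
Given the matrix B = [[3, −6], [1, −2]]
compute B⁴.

B² = B (a projection; rank 1, trace 1), so B⁴ = B.

[[3, −6], [1, −2]]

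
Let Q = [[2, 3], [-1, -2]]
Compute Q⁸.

Q² = I (check: tr Q = 0 and det Q = -1), so Q⁸ = I since 8 is even.

[[1, 0], [0, 1]]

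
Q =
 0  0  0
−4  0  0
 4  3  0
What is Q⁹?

[[0, 0, 0], [0, 0, 0], [0, 0, 0]]

Q is strictly triangular, hence nilpotent: Q³ = 0, so Q⁹ = 0.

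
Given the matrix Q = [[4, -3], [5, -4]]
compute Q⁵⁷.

Q² = I (check: tr Q = 0 and det Q = -1), so Q⁵⁷ = Q since 57 is odd.

[[4, -3], [5, -4]]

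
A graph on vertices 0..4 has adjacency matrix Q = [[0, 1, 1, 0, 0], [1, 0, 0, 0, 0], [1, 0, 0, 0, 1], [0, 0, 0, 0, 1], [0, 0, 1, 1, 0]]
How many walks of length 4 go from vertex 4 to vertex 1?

0

The number of length-4 walks from vertex 4 to vertex 1 is entry (4,1) of Q⁴, where Q is the adjacency matrix.
Q² = [[2, 0, 0, 0, 1], [0, 1, 1, 0, 0], [0, 1, 2, 1, 0], [0, 0, 1, 1, 0], [1, 0, 0, 0, 2]]
Q³ = [[0, 2, 3, 1, 0], [2, 0, 0, 0, 1], [3, 0, 0, 0, 3], [1, 0, 0, 0, 2], [0, 1, 3, 2, 0]]
Q⁴ = [[5, 0, 0, 0, 4], [0, 2, 3, 1, 0], [0, 3, 6, 3, 0], [0, 1, 3, 2, 0], [4, 0, 0, 0, 5]]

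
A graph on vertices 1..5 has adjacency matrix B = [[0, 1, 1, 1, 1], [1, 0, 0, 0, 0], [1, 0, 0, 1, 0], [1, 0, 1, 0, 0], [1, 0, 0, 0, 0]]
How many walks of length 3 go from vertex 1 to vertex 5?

4

The number of length-3 walks from vertex 1 to vertex 5 is entry (1,5) of B³, where B is the adjacency matrix.
B² = [[4, 0, 1, 1, 0], [0, 1, 1, 1, 1], [1, 1, 2, 1, 1], [1, 1, 1, 2, 1], [0, 1, 1, 1, 1]]
B³ = [[2, 4, 5, 5, 4], [4, 0, 1, 1, 0], [5, 1, 2, 3, 1], [5, 1, 3, 2, 1], [4, 0, 1, 1, 0]]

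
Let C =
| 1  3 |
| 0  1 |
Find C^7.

C = I + N where N = [[0, 3], [0, 0]] is strictly upper-triangular, so N^2 = 0.
(I + N)^7 = I + 7·N = [[1, 21], [0, 1]].

[[1, 21], [0, 1]]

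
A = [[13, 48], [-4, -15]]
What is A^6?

tr A = -2 and det A = -3, so the characteristic polynomial is λ² − (-2)λ + (-3) with roots 1 and -3.
Eigenvectors give P = [[4, 3], [-1, -1]] with P⁻¹ = [[1, 3], [-1, -4]], and A = P·diag(1, -3)·P⁻¹.
Then A^6 = P·diag(1, 729)·P⁻¹ = [[4, 2187], [-1, -729]] · [[1, 3], [-1, -4]] = [[-2183, -8736], [728, 2913]].

[[-2183, -8736], [728, 2913]]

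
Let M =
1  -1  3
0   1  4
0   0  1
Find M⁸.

[[1, -8, -88], [0, 1, 32], [0, 0, 1]]

M = I + N where N = [[0, -1, 3], [0, 0, 4], [0, 0, 0]] is strictly upper-triangular, so N³ = 0.
(I + N)⁸ = I + 8·N + 28·N² = [[1, -8, -88], [0, 1, 32], [0, 0, 1]].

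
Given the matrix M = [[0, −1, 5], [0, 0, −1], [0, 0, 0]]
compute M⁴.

M is strictly triangular, hence nilpotent: M³ = 0, so M⁴ = 0.

[[0, 0, 0], [0, 0, 0], [0, 0, 0]]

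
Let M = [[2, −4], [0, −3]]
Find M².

[[4, 4], [0, 9]]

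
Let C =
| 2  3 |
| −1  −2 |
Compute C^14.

[[1, 0], [0, 1]]

C² = I (check: tr C = 0 and det C = −1), so C^14 = I since 14 is even.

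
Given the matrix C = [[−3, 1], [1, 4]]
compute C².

[[10, 1], [1, 17]]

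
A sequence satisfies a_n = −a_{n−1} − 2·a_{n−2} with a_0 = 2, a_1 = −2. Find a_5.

With companion matrix T = [[−1, −2], [1, 0]], [a_n, a_{n−1}]ᵀ = T·[a_{n−1}, a_{n−2}]ᵀ, so [a_5, a_4]ᵀ = T^4·[a_1, a_0]ᵀ.
T^4 = [[−1, −6], [3, 2]], giving [a_5, a_4]ᵀ = [[−10], [−2]].

−10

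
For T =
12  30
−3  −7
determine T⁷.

tr T = 5 and det T = 6, so the characteristic polynomial is λ² − (5)λ + (6) with roots 2 and 3.
Eigenvectors give P = [[−3, 10], [1, −3]] with P⁻¹ = [[3, 10], [1, 3]], and T = P·diag(2, 3)·P⁻¹.
Then T⁷ = P·diag(128, 2187)·P⁻¹ = [[−384, 21870], [128, −6561]] · [[3, 10], [1, 3]] = [[20718, 61770], [−6177, −18403]].

[[20718, 61770], [−6177, −18403]]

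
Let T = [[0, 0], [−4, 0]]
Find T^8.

T is strictly triangular, hence nilpotent: T^2 = 0, so T^8 = 0.

[[0, 0], [0, 0]]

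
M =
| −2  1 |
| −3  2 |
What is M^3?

M² = I (check: tr M = 0 and det M = −1), so M^3 = M since 3 is odd.

[[−2, 1], [−3, 2]]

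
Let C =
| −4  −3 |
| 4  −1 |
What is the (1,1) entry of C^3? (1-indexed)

44

C^2 = [[4, 15], [−20, −11]]
C^3 = [[44, −27], [36, 71]]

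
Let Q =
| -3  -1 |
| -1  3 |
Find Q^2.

[[10, 0], [0, 10]]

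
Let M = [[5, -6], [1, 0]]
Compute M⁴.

[[211, -390], [65, -114]]

tr M = 5 and det M = 6, so the characteristic polynomial is λ² − (5)λ + (6) with roots 3 and 2.
Eigenvectors give P = [[3, -2], [1, -1]] with P⁻¹ = [[1, -2], [1, -3]], and M = P·diag(3, 2)·P⁻¹.
Then M⁴ = P·diag(81, 16)·P⁻¹ = [[243, -32], [81, -16]] · [[1, -2], [1, -3]] = [[211, -390], [65, -114]].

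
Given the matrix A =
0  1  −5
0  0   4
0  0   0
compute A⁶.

A is strictly triangular, hence nilpotent: A³ = 0, so A⁶ = 0.

[[0, 0, 0], [0, 0, 0], [0, 0, 0]]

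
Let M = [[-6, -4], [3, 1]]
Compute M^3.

tr M = -5 and det M = 6, so the characteristic polynomial is λ² − (-5)λ + (6) with roots -2 and -3.
Eigenvectors give P = [[-1, 4], [1, -3]] with P⁻¹ = [[3, 4], [1, 1]], and M = P·diag(-2, -3)·P⁻¹.
Then M^3 = P·diag(-8, -27)·P⁻¹ = [[8, -108], [-8, 81]] · [[3, 4], [1, 1]] = [[-84, -76], [57, 49]].

[[-84, -76], [57, 49]]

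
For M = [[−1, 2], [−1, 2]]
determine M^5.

[[−1, 2], [−1, 2]]

M² = M (a projection; rank 1, trace 1), so M^5 = M.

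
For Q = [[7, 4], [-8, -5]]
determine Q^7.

[[4375, 2188], [-4376, -2189]]

tr Q = 2 and det Q = -3, so the characteristic polynomial is λ² − (2)λ + (-3) with roots -1 and 3.
Eigenvectors give P = [[-1, -1], [2, 1]] with P⁻¹ = [[1, 1], [-2, -1]], and Q = P·diag(-1, 3)·P⁻¹.
Then Q^7 = P·diag(-1, 2187)·P⁻¹ = [[1, -2187], [-2, 2187]] · [[1, 1], [-2, -1]] = [[4375, 2188], [-4376, -2189]].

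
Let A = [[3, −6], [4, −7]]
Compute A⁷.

[[4371, −6558], [4372, −6559]]

tr A = −4 and det A = 3, so the characteristic polynomial is λ² − (−4)λ + (3) with roots −1 and −3.
Eigenvectors give P = [[3, 1], [2, 1]] with P⁻¹ = [[1, −1], [−2, 3]], and A = P·diag(−1, −3)·P⁻¹.
Then A⁷ = P·diag(−1, −2187)·P⁻¹ = [[−3, −2187], [−2, −2187]] · [[1, −1], [−2, 3]] = [[4371, −6558], [4372, −6559]].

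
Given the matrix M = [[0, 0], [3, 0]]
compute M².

[[0, 0], [0, 0]]

M is strictly triangular, hence nilpotent: M² = 0, so M² = 0.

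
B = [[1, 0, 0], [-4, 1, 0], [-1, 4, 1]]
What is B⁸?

[[1, 0, 0], [-32, 1, 0], [-456, 32, 1]]

B = I + N where N = [[0, 0, 0], [-4, 0, 0], [-1, 4, 0]] is strictly lower-triangular, so N³ = 0.
(I + N)⁸ = I + 8·N + 28·N² = [[1, 0, 0], [-32, 1, 0], [-456, 32, 1]].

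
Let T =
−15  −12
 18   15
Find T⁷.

tr T = 0 and det T = −9, so the characteristic polynomial is λ² − (0)λ + (−9) with roots −3 and 3.
Eigenvectors give P = [[−1, −2], [1, 3]] with P⁻¹ = [[−3, −2], [1, 1]], and T = P·diag(−3, 3)·P⁻¹.
Then T⁷ = P·diag(−2187, 2187)·P⁻¹ = [[2187, −4374], [−2187, 6561]] · [[−3, −2], [1, 1]] = [[−10935, −8748], [13122, 10935]].

[[−10935, −8748], [13122, 10935]]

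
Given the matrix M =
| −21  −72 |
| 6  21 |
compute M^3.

[[−189, −648], [54, 189]]

tr M = 0 and det M = −9, so the characteristic polynomial is λ² − (0)λ + (−9) with roots −3 and 3.
Eigenvectors give P = [[−4, −3], [1, 1]] with P⁻¹ = [[−1, −3], [1, 4]], and M = P·diag(−3, 3)·P⁻¹.
Then M^3 = P·diag(−27, 27)·P⁻¹ = [[108, −81], [−27, 27]] · [[−1, −3], [1, 4]] = [[−189, −648], [54, 189]].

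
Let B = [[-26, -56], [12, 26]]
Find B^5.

[[-416, -896], [192, 416]]

tr B = 0 and det B = -4, so the characteristic polynomial is λ² − (0)λ + (-4) with roots -2 and 2.
Eigenvectors give P = [[7, -2], [-3, 1]] with P⁻¹ = [[1, 2], [3, 7]], and B = P·diag(-2, 2)·P⁻¹.
Then B^5 = P·diag(-32, 32)·P⁻¹ = [[-224, -64], [96, 32]] · [[1, 2], [3, 7]] = [[-416, -896], [192, 416]].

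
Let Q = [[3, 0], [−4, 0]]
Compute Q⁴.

Q² = [[9, 0], [−12, 0]]
Q³ = [[27, 0], [−36, 0]]
Q⁴ = [[81, 0], [−108, 0]]

[[81, 0], [−108, 0]]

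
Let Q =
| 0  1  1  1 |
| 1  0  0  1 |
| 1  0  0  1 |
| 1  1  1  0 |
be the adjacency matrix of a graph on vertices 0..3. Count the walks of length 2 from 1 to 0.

1

The number of length-2 walks from vertex 1 to vertex 0 is entry (1,0) of Q², where Q is the adjacency matrix.
Q² = [[3, 1, 1, 2], [1, 2, 2, 1], [1, 2, 2, 1], [2, 1, 1, 3]]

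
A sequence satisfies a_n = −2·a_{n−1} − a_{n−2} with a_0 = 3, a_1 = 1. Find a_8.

−29

With companion matrix T = [[−2, −1], [1, 0]], [a_n, a_{n−1}]ᵀ = T·[a_{n−1}, a_{n−2}]ᵀ, so [a_8, a_7]ᵀ = T⁷·[a_1, a_0]ᵀ.
T⁷ = [[−8, −7], [7, 6]], giving [a_8, a_7]ᵀ = [[−29], [25]].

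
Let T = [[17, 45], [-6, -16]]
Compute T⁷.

tr T = 1 and det T = -2, so the characteristic polynomial is λ² − (1)λ + (-2) with roots -1 and 2.
Eigenvectors give P = [[-5, -3], [2, 1]] with P⁻¹ = [[1, 3], [-2, -5]], and T = P·diag(-1, 2)·P⁻¹.
Then T⁷ = P·diag(-1, 128)·P⁻¹ = [[5, -384], [-2, 128]] · [[1, 3], [-2, -5]] = [[773, 1935], [-258, -646]].

[[773, 1935], [-258, -646]]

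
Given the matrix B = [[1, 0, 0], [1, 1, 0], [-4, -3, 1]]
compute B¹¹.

[[1, 0, 0], [11, 1, 0], [-209, -33, 1]]

B = I + N where N = [[0, 0, 0], [1, 0, 0], [-4, -3, 0]] is strictly lower-triangular, so N³ = 0.
(I + N)¹¹ = I + 11·N + 55·N² = [[1, 0, 0], [11, 1, 0], [-209, -33, 1]].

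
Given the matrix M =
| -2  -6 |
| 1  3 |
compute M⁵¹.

[[-2, -6], [1, 3]]

M² = M (a projection; rank 1, trace 1), so M⁵¹ = M.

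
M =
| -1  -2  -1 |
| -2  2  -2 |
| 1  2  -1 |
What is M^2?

[[4, -4, 6], [-4, 4, 0], [-6, 0, -4]]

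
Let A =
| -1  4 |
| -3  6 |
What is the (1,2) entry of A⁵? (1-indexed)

tr A = 5 and det A = 6, so the characteristic polynomial is λ² − (5)λ + (6) with roots 3 and 2.
Eigenvectors give P = [[1, 4], [1, 3]] with P⁻¹ = [[-3, 4], [1, -1]], and A = P·diag(3, 2)·P⁻¹.
Then A⁵ = P·diag(243, 32)·P⁻¹ = [[243, 128], [243, 96]] · [[-3, 4], [1, -1]] = [[-601, 844], [-633, 876]].

844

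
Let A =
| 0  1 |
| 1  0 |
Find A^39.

[[0, 1], [1, 0]]

A² = I (check: tr A = 0 and det A = −1), so A^39 = A since 39 is odd.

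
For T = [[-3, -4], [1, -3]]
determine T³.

[[9, -92], [23, 9]]

T² = [[5, 24], [-6, 5]]
T³ = [[9, -92], [23, 9]]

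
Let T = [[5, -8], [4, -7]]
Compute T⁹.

[[19685, -39368], [19684, -39367]]

tr T = -2 and det T = -3, so the characteristic polynomial is λ² − (-2)λ + (-3) with roots 1 and -3.
Eigenvectors give P = [[2, 1], [1, 1]] with P⁻¹ = [[1, -1], [-1, 2]], and T = P·diag(1, -3)·P⁻¹.
Then T⁹ = P·diag(1, -19683)·P⁻¹ = [[2, -19683], [1, -19683]] · [[1, -1], [-1, 2]] = [[19685, -39368], [19684, -39367]].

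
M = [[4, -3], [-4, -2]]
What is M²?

[[28, -6], [-8, 16]]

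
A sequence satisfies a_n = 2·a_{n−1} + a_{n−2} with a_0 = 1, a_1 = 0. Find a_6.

29

With companion matrix A = [[2, 1], [1, 0]], [a_n, a_{n−1}]ᵀ = A·[a_{n−1}, a_{n−2}]ᵀ, so [a_6, a_5]ᵀ = A⁵·[a_1, a_0]ᵀ.
A⁵ = [[70, 29], [29, 12]], giving [a_6, a_5]ᵀ = [[29], [12]].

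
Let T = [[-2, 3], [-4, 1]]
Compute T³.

[[28, -27], [36, 1]]

T² = [[-8, -3], [4, -11]]
T³ = [[28, -27], [36, 1]]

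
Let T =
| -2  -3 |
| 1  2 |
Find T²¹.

[[-2, -3], [1, 2]]

T² = I (check: tr T = 0 and det T = -1), so T²¹ = T since 21 is odd.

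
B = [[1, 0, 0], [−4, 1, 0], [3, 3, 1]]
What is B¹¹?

B = I + N where N = [[0, 0, 0], [−4, 0, 0], [3, 3, 0]] is strictly lower-triangular, so N³ = 0.
(I + N)¹¹ = I + 11·N + 55·N² = [[1, 0, 0], [−44, 1, 0], [−627, 33, 1]].

[[1, 0, 0], [−44, 1, 0], [−627, 33, 1]]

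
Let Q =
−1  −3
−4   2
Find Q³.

[[−1, −45], [−60, 44]]

Q² = [[13, −3], [−4, 16]]
Q³ = [[−1, −45], [−60, 44]]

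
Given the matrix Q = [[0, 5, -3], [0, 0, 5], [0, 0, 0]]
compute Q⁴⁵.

[[0, 0, 0], [0, 0, 0], [0, 0, 0]]

Q is strictly triangular, hence nilpotent: Q³ = 0, so Q⁴⁵ = 0.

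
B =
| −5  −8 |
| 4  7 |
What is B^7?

[[−2189, −4376], [2188, 4375]]

tr B = 2 and det B = −3, so the characteristic polynomial is λ² − (2)λ + (−3) with roots 3 and −1.
Eigenvectors give P = [[−1, −2], [1, 1]] with P⁻¹ = [[1, 2], [−1, −1]], and B = P·diag(3, −1)·P⁻¹.
Then B^7 = P·diag(2187, −1)·P⁻¹ = [[−2187, 2], [2187, −1]] · [[1, 2], [−1, −1]] = [[−2189, −4376], [2188, 4375]].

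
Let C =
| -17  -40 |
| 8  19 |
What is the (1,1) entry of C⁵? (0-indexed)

1219

tr C = 2 and det C = -3, so the characteristic polynomial is λ² − (2)λ + (-3) with roots -1 and 3.
Eigenvectors give P = [[5, -2], [-2, 1]] with P⁻¹ = [[1, 2], [2, 5]], and C = P·diag(-1, 3)·P⁻¹.
Then C⁵ = P·diag(-1, 243)·P⁻¹ = [[-5, -486], [2, 243]] · [[1, 2], [2, 5]] = [[-977, -2440], [488, 1219]].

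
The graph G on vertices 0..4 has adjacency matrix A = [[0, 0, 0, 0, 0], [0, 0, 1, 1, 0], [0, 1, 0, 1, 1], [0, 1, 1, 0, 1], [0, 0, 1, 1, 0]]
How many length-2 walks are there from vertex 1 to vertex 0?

The number of length-2 walks from vertex 1 to vertex 0 is entry (1,0) of A^2, where A is the adjacency matrix.
A^2 = [[0, 0, 0, 0, 0], [0, 2, 1, 1, 2], [0, 1, 3, 2, 1], [0, 1, 2, 3, 1], [0, 2, 1, 1, 2]]

0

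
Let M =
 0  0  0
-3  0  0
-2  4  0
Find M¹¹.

M is strictly triangular, hence nilpotent: M³ = 0, so M¹¹ = 0.

[[0, 0, 0], [0, 0, 0], [0, 0, 0]]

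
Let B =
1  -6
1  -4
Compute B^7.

[[253, -762], [127, -382]]

tr B = -3 and det B = 2, so the characteristic polynomial is λ² − (-3)λ + (2) with roots -2 and -1.
Eigenvectors give P = [[2, 3], [1, 1]] with P⁻¹ = [[-1, 3], [1, -2]], and B = P·diag(-2, -1)·P⁻¹.
Then B^7 = P·diag(-128, -1)·P⁻¹ = [[-256, -3], [-128, -1]] · [[-1, 3], [1, -2]] = [[253, -762], [127, -382]].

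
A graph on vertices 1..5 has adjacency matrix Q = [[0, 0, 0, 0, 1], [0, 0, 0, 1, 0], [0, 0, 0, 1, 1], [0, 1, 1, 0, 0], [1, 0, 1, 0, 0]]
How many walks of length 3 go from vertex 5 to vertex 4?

The number of length-3 walks from vertex 5 to vertex 4 is entry (5,4) of Q³, where Q is the adjacency matrix.
Q² = [[1, 0, 1, 0, 0], [0, 1, 1, 0, 0], [1, 1, 2, 0, 0], [0, 0, 0, 2, 1], [0, 0, 0, 1, 2]]
Q³ = [[0, 0, 0, 1, 2], [0, 0, 0, 2, 1], [0, 0, 0, 3, 3], [1, 2, 3, 0, 0], [2, 1, 3, 0, 0]]

0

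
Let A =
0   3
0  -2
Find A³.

[[0, 12], [0, -8]]

A² = [[0, -6], [0, 4]]
A³ = [[0, 12], [0, -8]]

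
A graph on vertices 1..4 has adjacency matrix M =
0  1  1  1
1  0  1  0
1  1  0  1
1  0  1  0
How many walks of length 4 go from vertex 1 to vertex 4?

9

The number of length-4 walks from vertex 1 to vertex 4 is entry (1,4) of M⁴, where M is the adjacency matrix.
M² = [[3, 1, 2, 1], [1, 2, 1, 2], [2, 1, 3, 1], [1, 2, 1, 2]]
M³ = [[4, 5, 5, 5], [5, 2, 5, 2], [5, 5, 4, 5], [5, 2, 5, 2]]
M⁴ = [[15, 9, 14, 9], [9, 10, 9, 10], [14, 9, 15, 9], [9, 10, 9, 10]]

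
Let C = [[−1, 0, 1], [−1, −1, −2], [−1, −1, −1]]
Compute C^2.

[[0, −1, −2], [4, 3, 3], [3, 2, 2]]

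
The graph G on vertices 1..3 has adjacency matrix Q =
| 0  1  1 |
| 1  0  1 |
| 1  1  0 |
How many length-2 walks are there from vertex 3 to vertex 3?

2

The number of length-2 walks from vertex 3 to vertex 3 is entry (3,3) of Q², where Q is the adjacency matrix.
Q² = [[2, 1, 1], [1, 2, 1], [1, 1, 2]]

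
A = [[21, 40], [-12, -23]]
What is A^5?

[[1221, 2440], [-732, -1463]]

tr A = -2 and det A = -3, so the characteristic polynomial is λ² − (-2)λ + (-3) with roots -3 and 1.
Eigenvectors give P = [[-5, -2], [3, 1]] with P⁻¹ = [[1, 2], [-3, -5]], and A = P·diag(-3, 1)·P⁻¹.
Then A^5 = P·diag(-243, 1)·P⁻¹ = [[1215, -2], [-729, 1]] · [[1, 2], [-3, -5]] = [[1221, 2440], [-732, -1463]].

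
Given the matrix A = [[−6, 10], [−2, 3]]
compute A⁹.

tr A = −3 and det A = 2, so the characteristic polynomial is λ² − (−3)λ + (2) with roots −2 and −1.
Eigenvectors give P = [[5, 2], [2, 1]] with P⁻¹ = [[1, −2], [−2, 5]], and A = P·diag(−2, −1)·P⁻¹.
Then A⁹ = P·diag(−512, −1)·P⁻¹ = [[−2560, −2], [−1024, −1]] · [[1, −2], [−2, 5]] = [[−2556, 5110], [−1022, 2043]].

[[−2556, 5110], [−1022, 2043]]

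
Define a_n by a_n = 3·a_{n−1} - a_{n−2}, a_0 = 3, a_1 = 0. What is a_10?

With companion matrix T = [[3, -1], [1, 0]], [a_n, a_{n−1}]ᵀ = T·[a_{n−1}, a_{n−2}]ᵀ, so [a_10, a_9]ᵀ = T⁹·[a_1, a_0]ᵀ.
T⁹ = [[6765, -2584], [2584, -987]], giving [a_10, a_9]ᵀ = [[-7752], [-2961]].

-7752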